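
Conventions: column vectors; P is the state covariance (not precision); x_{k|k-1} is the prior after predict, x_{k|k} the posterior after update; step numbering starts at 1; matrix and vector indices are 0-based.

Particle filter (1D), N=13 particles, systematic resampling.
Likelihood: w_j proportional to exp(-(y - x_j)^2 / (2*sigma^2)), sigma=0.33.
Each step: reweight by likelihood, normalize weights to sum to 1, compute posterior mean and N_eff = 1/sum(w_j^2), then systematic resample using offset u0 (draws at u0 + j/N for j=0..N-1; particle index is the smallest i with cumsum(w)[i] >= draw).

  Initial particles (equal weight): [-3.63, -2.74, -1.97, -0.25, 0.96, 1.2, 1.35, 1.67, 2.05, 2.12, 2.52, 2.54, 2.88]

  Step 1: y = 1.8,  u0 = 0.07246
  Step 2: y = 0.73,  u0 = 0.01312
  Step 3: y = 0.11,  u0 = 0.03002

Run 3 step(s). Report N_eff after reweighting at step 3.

step 1: w=[0.0000, 0.0000, 0.0000, 0.0000, 0.0126, 0.0617, 0.1271, 0.2981, 0.2418, 0.2013, 0.0298, 0.0261, 0.0015]  mean=1.8237  Neff=4.7726  idx=[5, 6, 7, 7, 7, 7, 8, 8, 8, 9, 9, 9, 11]
step 2: w=[0.6000, 0.2832, 0.0286, 0.0286, 0.0286, 0.0286, 0.0006, 0.0006, 0.0006, 0.0002, 0.0002, 0.0002, 0.0000]  mean=1.2983  Neff=2.2552  idx=[0, 0, 0, 0, 0, 0, 0, 0, 1, 1, 1, 1, 3]
step 3: w=[0.1135, 0.1135, 0.1135, 0.1135, 0.1135, 0.1135, 0.1135, 0.1135, 0.0228, 0.0228, 0.0228, 0.0228, 0.0004]  mean=1.2139  Neff=9.5037  idx=[0, 0, 1, 2, 2, 3, 4, 5, 5, 6, 7, 7, 9]

N_eff = 9.5037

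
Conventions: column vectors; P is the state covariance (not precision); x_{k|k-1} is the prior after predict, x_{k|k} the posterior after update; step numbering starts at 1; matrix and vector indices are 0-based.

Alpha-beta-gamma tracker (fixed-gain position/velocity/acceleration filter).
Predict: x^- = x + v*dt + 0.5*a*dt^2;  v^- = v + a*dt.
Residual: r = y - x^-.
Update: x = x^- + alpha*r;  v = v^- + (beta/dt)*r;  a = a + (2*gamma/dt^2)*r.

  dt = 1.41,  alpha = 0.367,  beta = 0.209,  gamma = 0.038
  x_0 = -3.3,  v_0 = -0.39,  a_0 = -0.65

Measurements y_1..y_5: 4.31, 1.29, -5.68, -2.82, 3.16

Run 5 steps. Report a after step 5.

a_post = 0.0213

step 1: x_pred=-4.4960  r=8.8060  x^+=-1.2642  v^+=-0.0012  a^+=-0.3134
step 2: x_pred=-1.5774  r=2.8674  x^+=-0.5251  v^+=-0.0180  a^+=-0.2038
step 3: x_pred=-0.7530  r=-4.9270  x^+=-2.5612  v^+=-1.0356  a^+=-0.3921
step 4: x_pred=-4.4112  r=1.5912  x^+=-3.8273  v^+=-1.3526  a^+=-0.3313
step 5: x_pred=-6.0637  r=9.2237  x^+=-2.6786  v^+=-0.4525  a^+=0.0213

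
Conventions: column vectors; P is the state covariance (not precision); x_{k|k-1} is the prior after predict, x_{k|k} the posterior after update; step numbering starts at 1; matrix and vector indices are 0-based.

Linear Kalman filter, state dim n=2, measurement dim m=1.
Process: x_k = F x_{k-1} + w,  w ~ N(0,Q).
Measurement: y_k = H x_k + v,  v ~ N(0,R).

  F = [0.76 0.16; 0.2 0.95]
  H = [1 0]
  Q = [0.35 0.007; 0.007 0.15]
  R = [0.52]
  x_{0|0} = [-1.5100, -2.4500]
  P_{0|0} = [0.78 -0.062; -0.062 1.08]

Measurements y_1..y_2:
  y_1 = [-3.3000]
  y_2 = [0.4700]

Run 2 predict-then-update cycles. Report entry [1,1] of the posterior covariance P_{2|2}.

P_post[1,1] = 1.1034

step 1: x^-=[-1.5396, -2.6295]  P^-=[0.8131 0.2430; 0.2430 1.1323]  S=[1.3331]  K=[0.6099; 0.1823]  nu=[-1.7604]  x^+=[-2.6133, -2.9504]  P^+=[0.3172 0.0948; 0.0948 1.0881]
step 2: x^-=[-2.4582, -3.3255]  P^-=[0.5841 0.2921; 0.2921 1.1807]  S=[1.1041]  K=[0.5290; 0.2645]  nu=[2.9282]  x^+=[-0.9091, -2.5509]  P^+=[0.2751 0.1375; 0.1375 1.1034]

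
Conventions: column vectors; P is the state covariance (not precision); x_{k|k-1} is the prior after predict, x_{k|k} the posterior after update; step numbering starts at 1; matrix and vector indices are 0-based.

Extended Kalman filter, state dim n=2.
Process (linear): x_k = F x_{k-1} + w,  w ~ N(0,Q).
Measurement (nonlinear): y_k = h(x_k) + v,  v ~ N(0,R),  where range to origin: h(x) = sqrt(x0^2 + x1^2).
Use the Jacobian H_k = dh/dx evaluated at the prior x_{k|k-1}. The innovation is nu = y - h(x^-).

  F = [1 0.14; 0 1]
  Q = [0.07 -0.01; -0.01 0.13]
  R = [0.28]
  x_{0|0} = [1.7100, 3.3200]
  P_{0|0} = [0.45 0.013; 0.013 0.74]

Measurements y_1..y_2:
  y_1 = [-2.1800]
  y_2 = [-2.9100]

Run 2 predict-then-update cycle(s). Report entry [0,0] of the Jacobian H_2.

step 1: x^-=[2.1748, 3.3200]  P^-=[0.5381 0.1066; 0.1066 0.8700]  H_jac=[0.5480 0.8365]  S=[1.1481]  K=[0.3345; 0.6848]  nu=[-6.1489]  x^+=[0.1179, -0.8906]  P^+=[0.4097 -0.1564; -0.1564 0.3317]
step 2: x^-=[-0.0068, -0.8906]  P^-=[0.4424 -0.1200; -0.1200 0.4617]  H_jac=[-0.0076 -1.0000]  S=[0.7398]  K=[0.1576; -0.6228]  nu=[-3.8006]  x^+=[-0.6057, 1.4763]  P^+=[0.4240 -0.0474; -0.0474 0.1747]

H_jac[0,0] = -0.0076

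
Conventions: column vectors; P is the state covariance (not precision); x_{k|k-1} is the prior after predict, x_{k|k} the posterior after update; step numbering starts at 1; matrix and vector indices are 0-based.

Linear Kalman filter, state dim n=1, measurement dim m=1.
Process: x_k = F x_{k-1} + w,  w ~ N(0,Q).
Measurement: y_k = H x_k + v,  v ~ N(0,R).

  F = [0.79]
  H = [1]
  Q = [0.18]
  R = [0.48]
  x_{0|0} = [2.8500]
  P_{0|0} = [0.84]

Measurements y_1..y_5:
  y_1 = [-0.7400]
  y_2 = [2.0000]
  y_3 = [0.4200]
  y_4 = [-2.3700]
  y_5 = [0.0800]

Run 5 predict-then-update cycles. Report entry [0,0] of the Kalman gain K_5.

step 1: x^-=[2.2515]  P^-=[0.7042]  S=[1.1842]  K=[0.5947]  nu=[-2.9915]  x^+=[0.4725]  P^+=[0.2854]
step 2: x^-=[0.3733]  P^-=[0.3581]  S=[0.8381]  K=[0.4273]  nu=[1.6267]  x^+=[1.0684]  P^+=[0.2051]
step 3: x^-=[0.8440]  P^-=[0.3080]  S=[0.7880]  K=[0.3909]  nu=[-0.4240]  x^+=[0.6783]  P^+=[0.1876]
step 4: x^-=[0.5359]  P^-=[0.2971]  S=[0.7771]  K=[0.3823]  nu=[-2.9059]  x^+=[-0.5751]  P^+=[0.1835]
step 5: x^-=[-0.4543]  P^-=[0.2945]  S=[0.7745]  K=[0.3803]  nu=[0.5343]  x^+=[-0.2511]  P^+=[0.1825]

K[0,0] = 0.3803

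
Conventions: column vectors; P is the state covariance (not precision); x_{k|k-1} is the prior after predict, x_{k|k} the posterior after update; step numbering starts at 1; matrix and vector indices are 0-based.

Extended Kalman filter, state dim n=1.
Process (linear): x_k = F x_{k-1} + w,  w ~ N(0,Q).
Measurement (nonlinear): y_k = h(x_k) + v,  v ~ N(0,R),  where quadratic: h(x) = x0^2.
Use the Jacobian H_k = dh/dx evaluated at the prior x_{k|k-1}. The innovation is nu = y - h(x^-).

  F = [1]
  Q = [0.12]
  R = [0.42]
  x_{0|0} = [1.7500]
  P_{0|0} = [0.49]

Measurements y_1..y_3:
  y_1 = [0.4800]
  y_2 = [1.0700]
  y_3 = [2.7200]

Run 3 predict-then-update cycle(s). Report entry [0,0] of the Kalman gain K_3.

step 1: x^-=[1.7500]  P^-=[0.6100]  H_jac=[3.5000]  S=[7.8925]  K=[0.2705]  nu=[-2.5825]  x^+=[1.0514]  P^+=[0.0325]
step 2: x^-=[1.0514]  P^-=[0.1525]  H_jac=[2.1028]  S=[1.0942]  K=[0.2930]  nu=[-0.0355]  x^+=[1.0410]  P^+=[0.0585]
step 3: x^-=[1.0410]  P^-=[0.1785]  H_jac=[2.0820]  S=[1.1939]  K=[0.3113]  nu=[1.6363]  x^+=[1.5504]  P^+=[0.0628]

K[0,0] = 0.3113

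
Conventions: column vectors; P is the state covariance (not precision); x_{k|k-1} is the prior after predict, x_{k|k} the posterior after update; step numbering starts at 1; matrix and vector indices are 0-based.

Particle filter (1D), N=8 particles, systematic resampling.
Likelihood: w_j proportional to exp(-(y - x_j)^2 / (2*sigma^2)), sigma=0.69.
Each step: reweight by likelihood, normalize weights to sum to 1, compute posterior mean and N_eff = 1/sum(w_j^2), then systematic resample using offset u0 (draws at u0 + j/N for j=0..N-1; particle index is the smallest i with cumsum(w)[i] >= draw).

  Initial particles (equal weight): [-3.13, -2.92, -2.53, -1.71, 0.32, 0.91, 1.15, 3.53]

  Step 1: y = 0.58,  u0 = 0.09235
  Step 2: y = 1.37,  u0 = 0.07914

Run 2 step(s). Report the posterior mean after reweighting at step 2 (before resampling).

step 1: w=[0.0000, 0.0000, 0.0000, 0.0016, 0.3669, 0.3514, 0.2800, 0.0000]  mean=0.7566  Neff=2.9716  idx=[4, 4, 4, 5, 5, 5, 6, 6]
step 2: w=[0.0599, 0.0599, 0.0599, 0.1526, 0.1526, 0.1526, 0.1812, 0.1812]  mean=0.8910  Neff=6.8341  idx=[1, 3, 3, 4, 5, 6, 7, 7]

post_mean = 0.8910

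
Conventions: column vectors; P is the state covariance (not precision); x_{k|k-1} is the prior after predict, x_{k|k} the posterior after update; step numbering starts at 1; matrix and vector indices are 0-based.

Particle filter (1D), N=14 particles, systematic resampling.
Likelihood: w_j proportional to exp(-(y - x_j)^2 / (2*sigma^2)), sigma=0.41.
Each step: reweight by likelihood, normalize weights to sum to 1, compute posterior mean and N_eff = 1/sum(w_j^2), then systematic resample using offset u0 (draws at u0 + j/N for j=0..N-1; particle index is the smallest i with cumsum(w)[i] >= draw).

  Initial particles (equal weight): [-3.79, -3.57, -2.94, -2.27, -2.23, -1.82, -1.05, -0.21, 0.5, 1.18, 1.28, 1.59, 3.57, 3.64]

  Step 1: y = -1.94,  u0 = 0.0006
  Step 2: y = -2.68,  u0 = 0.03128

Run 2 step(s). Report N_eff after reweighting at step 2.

step 1: w=[0.0000, 0.0001, 0.0196, 0.2775, 0.2987, 0.3676, 0.0364, 0.0001, 0.0000, 0.0000, 0.0000, 0.0000, 0.0000, 0.0000]  mean=-2.0615  Neff=3.2995  idx=[2, 3, 3, 3, 3, 4, 4, 4, 4, 5, 5, 5, 5, 5]
step 2: w=[0.1366, 0.1013, 0.1013, 0.1013, 0.1013, 0.0914, 0.0914, 0.0914, 0.0914, 0.0185, 0.0185, 0.0185, 0.0185, 0.0185]  mean=-2.3052  Neff=10.5436  idx=[0, 0, 1, 2, 2, 3, 4, 4, 5, 6, 7, 8, 8, 11]

N_eff = 10.5436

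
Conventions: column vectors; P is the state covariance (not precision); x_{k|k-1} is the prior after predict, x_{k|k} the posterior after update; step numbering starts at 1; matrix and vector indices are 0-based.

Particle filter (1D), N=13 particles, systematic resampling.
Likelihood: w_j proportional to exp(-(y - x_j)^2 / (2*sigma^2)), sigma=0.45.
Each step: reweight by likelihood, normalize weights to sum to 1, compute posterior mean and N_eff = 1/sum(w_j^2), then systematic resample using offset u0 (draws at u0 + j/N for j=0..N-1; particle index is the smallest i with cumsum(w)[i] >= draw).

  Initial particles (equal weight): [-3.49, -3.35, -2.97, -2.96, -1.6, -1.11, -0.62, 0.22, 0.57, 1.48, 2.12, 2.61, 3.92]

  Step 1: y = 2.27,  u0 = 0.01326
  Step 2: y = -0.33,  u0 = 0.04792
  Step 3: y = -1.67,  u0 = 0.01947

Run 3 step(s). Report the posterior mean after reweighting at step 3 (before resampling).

step 1: w=[0.0000, 0.0000, 0.0000, 0.0000, 0.0000, 0.0000, 0.0000, 0.0000, 0.0004, 0.1119, 0.4943, 0.3928, 0.0006]  mean=2.2413  Neff=2.4326  idx=[9, 9, 10, 10, 10, 10, 10, 10, 11, 11, 11, 11, 11]
step 2: w=[0.4982, 0.4982, 0.0006, 0.0006, 0.0006, 0.0006, 0.0006, 0.0006, 0.0000, 0.0000, 0.0000, 0.0000, 0.0000]  mean=1.4823  Neff=2.0143  idx=[0, 0, 0, 0, 0, 0, 1, 1, 1, 1, 1, 1, 1]
step 3: w=[0.0769, 0.0769, 0.0769, 0.0769, 0.0769, 0.0769, 0.0769, 0.0769, 0.0769, 0.0769, 0.0769, 0.0769, 0.0769]  mean=1.4800  Neff=13.0000  idx=[0, 1, 2, 3, 4, 5, 6, 7, 8, 9, 10, 11, 12]

post_mean = 1.4800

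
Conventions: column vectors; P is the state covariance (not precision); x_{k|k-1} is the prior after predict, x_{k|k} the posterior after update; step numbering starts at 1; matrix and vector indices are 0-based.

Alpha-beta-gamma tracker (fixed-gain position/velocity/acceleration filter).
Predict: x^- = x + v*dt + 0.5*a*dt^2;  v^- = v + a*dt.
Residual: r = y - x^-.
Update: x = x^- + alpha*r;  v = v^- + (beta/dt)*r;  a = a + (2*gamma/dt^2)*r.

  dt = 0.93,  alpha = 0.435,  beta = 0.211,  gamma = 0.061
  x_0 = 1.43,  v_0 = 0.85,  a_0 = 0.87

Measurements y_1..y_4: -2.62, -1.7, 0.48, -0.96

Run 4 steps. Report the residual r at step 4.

resid = -0.9352

step 1: x_pred=2.5967  r=-5.2167  x^+=0.3275  v^+=0.4755  a^+=0.1341
step 2: x_pred=0.8277  r=-2.5277  x^+=-0.2719  v^+=0.0268  a^+=-0.2224
step 3: x_pred=-0.3431  r=0.8231  x^+=0.0149  v^+=0.0067  a^+=-0.1063
step 4: x_pred=-0.0248  r=-0.9352  x^+=-0.4316  v^+=-0.3043  a^+=-0.2382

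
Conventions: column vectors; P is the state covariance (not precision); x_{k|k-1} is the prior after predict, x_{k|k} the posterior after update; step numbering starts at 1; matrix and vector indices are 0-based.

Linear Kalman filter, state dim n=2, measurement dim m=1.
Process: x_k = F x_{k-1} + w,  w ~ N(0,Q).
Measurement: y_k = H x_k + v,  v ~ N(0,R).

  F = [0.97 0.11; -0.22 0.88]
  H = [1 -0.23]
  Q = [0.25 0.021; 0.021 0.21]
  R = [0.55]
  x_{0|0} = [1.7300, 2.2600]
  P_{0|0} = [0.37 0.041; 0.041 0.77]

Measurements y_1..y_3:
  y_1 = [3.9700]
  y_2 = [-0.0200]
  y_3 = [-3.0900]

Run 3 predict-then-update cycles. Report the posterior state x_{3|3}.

step 1: x^-=[1.9267, 1.6082]  P^-=[0.6162 0.0506; 0.0506 0.8083]  S=[1.1857]  K=[0.5099; -0.1141]  nu=[2.4132]  x^+=[3.1571, 1.3328]  P^+=[0.3079 0.1196; 0.1196 0.7929]
step 2: x^-=[3.2090, 0.4783]  P^-=[0.5749 0.1312; 0.1312 0.7926]  S=[1.1064]  K=[0.4923; -0.0462]  nu=[-3.1190]  x^+=[1.6736, 0.6223]  P^+=[0.3067 0.1564; 0.1564 0.7902]
step 3: x^-=[1.6918, 0.1794]  P^-=[0.5815 0.1617; 0.1617 0.7763]  S=[1.0982]  K=[0.4957; -0.0153]  nu=[-4.7406]  x^+=[-0.6579, 0.2520]  P^+=[0.3117 0.1701; 0.1701 0.7760]

x_post = [-0.6579, 0.2520]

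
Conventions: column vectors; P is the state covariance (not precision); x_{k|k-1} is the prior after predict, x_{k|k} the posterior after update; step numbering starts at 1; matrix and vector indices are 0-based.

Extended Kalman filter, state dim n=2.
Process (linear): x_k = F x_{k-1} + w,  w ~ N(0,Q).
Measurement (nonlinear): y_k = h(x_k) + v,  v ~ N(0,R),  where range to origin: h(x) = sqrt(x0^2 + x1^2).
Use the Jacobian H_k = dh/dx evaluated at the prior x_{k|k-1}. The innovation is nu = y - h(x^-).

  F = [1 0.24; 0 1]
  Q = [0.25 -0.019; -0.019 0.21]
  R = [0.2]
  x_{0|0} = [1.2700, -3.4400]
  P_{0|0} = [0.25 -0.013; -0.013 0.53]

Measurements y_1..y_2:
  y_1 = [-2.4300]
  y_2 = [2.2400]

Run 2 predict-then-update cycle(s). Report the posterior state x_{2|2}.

step 1: x^-=[0.4444, -3.4400]  P^-=[0.5243 0.0952; 0.0952 0.7400]  H_jac=[0.1281 -0.9918]  S=[0.9123]  K=[-0.0299; -0.7911]  nu=[-5.8986]  x^+=[0.6205, 1.2264]  P^+=[0.5235 0.0736; 0.0736 0.1691]
step 2: x^-=[0.9149, 1.2264]  P^-=[0.8186 0.0952; 0.0952 0.3791]  H_jac=[0.5979 0.8015]  S=[0.8275]  K=[0.6837; 0.4360]  nu=[0.7099]  x^+=[1.4003, 1.5360]  P^+=[0.4317 -0.1514; -0.1514 0.2218]

x_post = [1.4003, 1.5360]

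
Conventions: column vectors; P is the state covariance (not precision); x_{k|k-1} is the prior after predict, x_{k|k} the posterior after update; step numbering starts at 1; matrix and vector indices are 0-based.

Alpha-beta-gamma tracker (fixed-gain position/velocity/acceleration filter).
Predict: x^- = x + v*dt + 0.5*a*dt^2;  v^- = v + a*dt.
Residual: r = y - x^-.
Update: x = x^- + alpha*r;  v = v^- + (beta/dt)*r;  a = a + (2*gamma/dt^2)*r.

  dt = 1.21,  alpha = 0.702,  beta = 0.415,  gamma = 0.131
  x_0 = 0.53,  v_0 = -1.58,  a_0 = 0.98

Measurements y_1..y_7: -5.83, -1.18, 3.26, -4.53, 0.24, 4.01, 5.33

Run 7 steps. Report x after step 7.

step 1: x_pred=-0.6644  r=-5.1656  x^+=-4.2906  v^+=-2.1659  a^+=0.0556
step 2: x_pred=-6.8706  r=5.6906  x^+=-2.8758  v^+=-0.1468  a^+=1.0740
step 3: x_pred=-2.2673  r=5.5273  x^+=1.6129  v^+=3.0484  a^+=2.0631
step 4: x_pred=6.8117  r=-11.3417  x^+=-1.1502  v^+=1.6548  a^+=0.0335
step 5: x_pred=0.8766  r=-0.6366  x^+=0.4297  v^+=1.4769  a^+=-0.0804
step 6: x_pred=2.1579  r=1.8521  x^+=3.4581  v^+=2.0148  a^+=0.2510
step 7: x_pred=6.0797  r=-0.7497  x^+=5.5534  v^+=2.0614  a^+=0.1168

x_post = 5.5534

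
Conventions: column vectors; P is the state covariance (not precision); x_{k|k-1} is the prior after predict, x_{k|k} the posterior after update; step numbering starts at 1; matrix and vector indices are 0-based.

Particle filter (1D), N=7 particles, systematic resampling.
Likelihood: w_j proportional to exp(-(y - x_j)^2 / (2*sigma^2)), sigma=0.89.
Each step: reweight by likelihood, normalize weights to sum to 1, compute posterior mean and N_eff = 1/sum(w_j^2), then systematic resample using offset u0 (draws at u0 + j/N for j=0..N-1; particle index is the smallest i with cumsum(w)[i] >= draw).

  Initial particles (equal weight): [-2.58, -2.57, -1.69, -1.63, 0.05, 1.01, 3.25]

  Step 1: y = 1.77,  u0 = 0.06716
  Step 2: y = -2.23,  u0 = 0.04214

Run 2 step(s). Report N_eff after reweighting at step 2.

N_eff = 1.2955

step 1: w=[0.0000, 0.0000, 0.0005, 0.0006, 0.1403, 0.6307, 0.2279]  mean=1.3828  Neff=2.1304  idx=[4, 5, 5, 5, 5, 6, 6]
step 2: w=[0.8764, 0.0309, 0.0309, 0.0309, 0.0309, 0.0000, 0.0000]  mean=0.1687  Neff=1.2955  idx=[0, 0, 0, 0, 0, 0, 1]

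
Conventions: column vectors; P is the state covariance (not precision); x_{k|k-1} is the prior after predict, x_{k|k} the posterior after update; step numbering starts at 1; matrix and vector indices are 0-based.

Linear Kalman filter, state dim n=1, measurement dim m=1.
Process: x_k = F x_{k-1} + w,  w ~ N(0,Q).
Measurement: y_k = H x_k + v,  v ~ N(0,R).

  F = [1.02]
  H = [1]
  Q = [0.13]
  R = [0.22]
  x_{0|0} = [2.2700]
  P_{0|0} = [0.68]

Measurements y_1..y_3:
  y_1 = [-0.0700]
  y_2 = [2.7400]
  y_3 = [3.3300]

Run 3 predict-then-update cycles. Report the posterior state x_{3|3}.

step 1: x^-=[2.3154]  P^-=[0.8375]  S=[1.0575]  K=[0.7920]  nu=[-2.3854]  x^+=[0.4263]  P^+=[0.1742]
step 2: x^-=[0.4348]  P^-=[0.3113]  S=[0.5313]  K=[0.5859]  nu=[2.3052]  x^+=[1.7854]  P^+=[0.1289]
step 3: x^-=[1.8211]  P^-=[0.2641]  S=[0.4841]  K=[0.5456]  nu=[1.5089]  x^+=[2.6443]  P^+=[0.1200]

x_post = [2.6443]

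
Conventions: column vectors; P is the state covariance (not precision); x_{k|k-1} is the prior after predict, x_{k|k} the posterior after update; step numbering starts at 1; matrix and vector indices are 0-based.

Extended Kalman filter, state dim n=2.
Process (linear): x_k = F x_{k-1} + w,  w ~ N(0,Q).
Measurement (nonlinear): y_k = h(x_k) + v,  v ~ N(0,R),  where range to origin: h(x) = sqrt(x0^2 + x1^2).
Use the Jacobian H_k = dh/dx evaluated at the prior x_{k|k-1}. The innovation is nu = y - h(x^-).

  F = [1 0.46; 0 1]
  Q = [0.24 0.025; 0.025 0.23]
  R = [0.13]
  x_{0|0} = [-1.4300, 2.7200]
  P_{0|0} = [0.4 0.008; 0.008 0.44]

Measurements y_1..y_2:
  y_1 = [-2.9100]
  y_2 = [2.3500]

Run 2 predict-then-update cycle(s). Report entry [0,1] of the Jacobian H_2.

step 1: x^-=[-0.1788, 2.7200]  P^-=[0.7405 0.2354; 0.2354 0.6700]  H_jac=[-0.0656 0.9978]  S=[0.7695]  K=[0.2421; 0.8488]  nu=[-5.6359]  x^+=[-1.5435, -2.0635]  P^+=[0.6953 0.0773; 0.0773 0.1157]
step 2: x^-=[-2.4927, -2.0635]  P^-=[1.0309 0.1555; 0.1555 0.3457]  H_jac=[-0.7703 -0.6377]  S=[1.0350]  K=[-0.8630; -0.3287]  nu=[-0.8860]  x^+=[-1.7280, -1.7723]  P^+=[0.2600 -0.1381; -0.1381 0.2339]

H_jac[0,1] = -0.6377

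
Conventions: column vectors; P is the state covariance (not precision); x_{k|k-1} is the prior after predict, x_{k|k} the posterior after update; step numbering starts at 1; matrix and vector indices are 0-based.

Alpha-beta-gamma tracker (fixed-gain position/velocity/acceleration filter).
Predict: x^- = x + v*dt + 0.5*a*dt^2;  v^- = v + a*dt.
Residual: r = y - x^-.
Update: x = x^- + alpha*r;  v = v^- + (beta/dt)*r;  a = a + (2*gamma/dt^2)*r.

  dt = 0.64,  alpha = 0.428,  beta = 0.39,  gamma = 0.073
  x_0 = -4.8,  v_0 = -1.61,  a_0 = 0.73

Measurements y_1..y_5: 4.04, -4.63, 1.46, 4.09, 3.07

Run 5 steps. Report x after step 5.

step 1: x_pred=-5.6809  r=9.7209  x^+=-1.5204  v^+=4.7809  a^+=4.1950
step 2: x_pred=2.3985  r=-7.0285  x^+=-0.6097  v^+=3.1826  a^+=1.6897
step 3: x_pred=1.7733  r=-0.3133  x^+=1.6392  v^+=4.0731  a^+=1.5780
step 4: x_pred=4.5692  r=-0.4792  x^+=4.3641  v^+=4.7911  a^+=1.4072
step 5: x_pred=7.7186  r=-4.6486  x^+=5.7290  v^+=2.8590  a^+=-0.2497

x_post = 5.7290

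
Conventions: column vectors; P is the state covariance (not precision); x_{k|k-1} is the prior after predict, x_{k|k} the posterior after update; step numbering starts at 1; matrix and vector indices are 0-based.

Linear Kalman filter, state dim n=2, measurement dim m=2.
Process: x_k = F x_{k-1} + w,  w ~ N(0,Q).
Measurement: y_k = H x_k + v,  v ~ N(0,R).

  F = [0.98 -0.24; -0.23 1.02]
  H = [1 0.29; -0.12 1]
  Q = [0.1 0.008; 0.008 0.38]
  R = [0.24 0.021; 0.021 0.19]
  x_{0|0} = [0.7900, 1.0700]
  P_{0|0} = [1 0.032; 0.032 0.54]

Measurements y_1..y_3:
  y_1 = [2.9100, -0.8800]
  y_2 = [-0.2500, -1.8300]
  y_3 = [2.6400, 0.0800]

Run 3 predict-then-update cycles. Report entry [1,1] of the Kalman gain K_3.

K[1,1] = 0.7234

step 1: x^-=[0.5174, 0.9097]  P^-=[1.0765 -0.3158; -0.3158 0.9797]  S=[1.2157 -0.1289; -0.1289 1.2610]  K=[0.7812 -0.2730; 0.0601 0.8131]  nu=[2.1288, -1.7276]  x^+=[2.6521, -0.3671]  P^+=[0.1856 -0.0132; -0.0132 0.1542]
step 2: x^-=[2.6872, -0.9844]  P^-=[0.2933 -0.0855; -0.0855 0.5564]  S=[0.5305 0.0646; 0.0646 0.7712]  K=[0.5306 -0.2010; 0.0540 0.7303]  nu=[-2.6517, -0.5231]  x^+=[1.3852, -1.5097]  P^+=[0.1266 -0.0119; -0.0119 0.1385]
step 3: x^-=[1.7198, -1.8585]  P^-=[0.2351 -0.0669; -0.0669 0.5363]  S=[0.4814 0.0837; 0.0837 0.7458]  K=[0.4796 -0.1814; 0.0583 0.7234]  nu=[1.4591, 2.1449]  x^+=[2.0305, -0.2219]  P^+=[0.1144 -0.0107; -0.0107 0.1374]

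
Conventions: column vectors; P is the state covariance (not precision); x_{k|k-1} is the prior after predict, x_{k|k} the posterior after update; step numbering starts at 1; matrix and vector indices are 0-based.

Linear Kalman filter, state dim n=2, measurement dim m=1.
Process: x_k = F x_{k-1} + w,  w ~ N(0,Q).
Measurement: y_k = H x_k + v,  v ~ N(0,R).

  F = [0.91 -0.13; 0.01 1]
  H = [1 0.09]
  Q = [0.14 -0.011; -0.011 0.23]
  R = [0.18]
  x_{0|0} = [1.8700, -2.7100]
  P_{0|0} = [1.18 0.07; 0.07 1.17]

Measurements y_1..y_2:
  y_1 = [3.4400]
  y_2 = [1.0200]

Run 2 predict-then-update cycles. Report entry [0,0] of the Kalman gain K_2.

K[0,0] = 0.6453

step 1: x^-=[2.0540, -2.6913]  P^-=[1.1204 -0.0888; -0.0888 1.4015]  S=[1.2957]  K=[0.8585; 0.0289]  nu=[1.6282]  x^+=[3.4518, -2.6443]  P^+=[0.1654 -0.1208; -0.1208 1.4004]
step 2: x^-=[3.4849, -2.6098]  P^-=[0.3292 -0.3014; -0.3014 1.6280]  S=[0.4682]  K=[0.6453; -0.3307]  nu=[-2.2300]  x^+=[2.0459, -1.8723]  P^+=[0.1343 -0.2014; -0.2014 1.5768]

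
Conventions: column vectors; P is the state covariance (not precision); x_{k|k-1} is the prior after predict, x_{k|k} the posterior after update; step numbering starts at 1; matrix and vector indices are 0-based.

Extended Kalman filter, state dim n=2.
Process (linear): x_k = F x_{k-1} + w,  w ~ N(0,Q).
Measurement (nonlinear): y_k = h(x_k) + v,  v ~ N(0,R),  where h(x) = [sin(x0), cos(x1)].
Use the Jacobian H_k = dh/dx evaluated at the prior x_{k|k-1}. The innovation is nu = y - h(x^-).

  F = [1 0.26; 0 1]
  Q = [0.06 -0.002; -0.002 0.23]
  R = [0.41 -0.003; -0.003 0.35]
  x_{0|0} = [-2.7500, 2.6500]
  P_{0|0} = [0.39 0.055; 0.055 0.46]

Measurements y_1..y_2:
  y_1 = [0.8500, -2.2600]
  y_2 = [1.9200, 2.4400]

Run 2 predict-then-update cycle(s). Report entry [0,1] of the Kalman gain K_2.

step 1: x^-=[-2.0610, 2.6500]  P^-=[0.5097 0.1726; 0.1726 0.6900]  H_jac=[-0.4708 0.0000; 0.0000 -0.4720]  S=[0.5230 0.0354; 0.0354 0.5037]  K=[-0.4500 -0.1301; -0.1122 -0.6387]  nu=[1.7322, -1.3784]  x^+=[-2.6612, 3.3360]  P^+=[0.3911 0.0936; 0.0936 0.4729]
step 2: x^-=[-1.7938, 3.3360]  P^-=[0.5318 0.2146; 0.2146 0.7029]  H_jac=[-0.2212 0.0000; 0.0000 0.1932]  S=[0.4360 -0.0122; -0.0122 0.3762]  K=[-0.2669 0.1016; -0.0989 0.3577]  nu=[2.8952, 3.4212]  x^+=[-2.2192, 4.2736]  P^+=[0.4961 0.1881; 0.1881 0.6496]

K[0,1] = 0.1016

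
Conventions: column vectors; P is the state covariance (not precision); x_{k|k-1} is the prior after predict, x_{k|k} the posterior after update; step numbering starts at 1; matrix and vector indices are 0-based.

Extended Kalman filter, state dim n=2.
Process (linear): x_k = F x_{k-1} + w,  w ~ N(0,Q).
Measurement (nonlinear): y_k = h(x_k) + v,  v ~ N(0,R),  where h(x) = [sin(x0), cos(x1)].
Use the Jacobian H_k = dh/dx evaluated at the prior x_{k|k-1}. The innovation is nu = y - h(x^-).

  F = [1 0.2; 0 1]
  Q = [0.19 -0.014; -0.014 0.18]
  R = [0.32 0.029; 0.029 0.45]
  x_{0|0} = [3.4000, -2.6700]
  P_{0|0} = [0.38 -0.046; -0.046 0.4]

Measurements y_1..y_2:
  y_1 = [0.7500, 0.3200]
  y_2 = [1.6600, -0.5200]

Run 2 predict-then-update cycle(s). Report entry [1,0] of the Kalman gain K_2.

step 1: x^-=[2.8660, -2.6700]  P^-=[0.5676 0.0200; 0.0200 0.5800]  H_jac=[-0.9623 0.0000; 0.0000 0.4543]  S=[0.8456 0.0203; 0.0203 0.5697]  K=[-0.6469 0.0389; -0.0339 0.4637]  nu=[0.4779, 1.2108]  x^+=[2.6040, -2.1247]  P^+=[0.2139 -0.0027; -0.0027 0.4572]
step 2: x^-=[2.1791, -2.1247]  P^-=[0.4211 0.0747; 0.0747 0.6372]  H_jac=[-0.5715 0.0000; 0.0000 0.8505]  S=[0.4575 -0.0073; -0.0073 0.9109]  K=[-0.5250 0.0655; -0.0838 0.5942]  nu=[0.8394, 0.0060]  x^+=[1.7388, -2.1915]  P^+=[0.2906 0.0168; 0.0168 0.3116]

K[1,0] = -0.0838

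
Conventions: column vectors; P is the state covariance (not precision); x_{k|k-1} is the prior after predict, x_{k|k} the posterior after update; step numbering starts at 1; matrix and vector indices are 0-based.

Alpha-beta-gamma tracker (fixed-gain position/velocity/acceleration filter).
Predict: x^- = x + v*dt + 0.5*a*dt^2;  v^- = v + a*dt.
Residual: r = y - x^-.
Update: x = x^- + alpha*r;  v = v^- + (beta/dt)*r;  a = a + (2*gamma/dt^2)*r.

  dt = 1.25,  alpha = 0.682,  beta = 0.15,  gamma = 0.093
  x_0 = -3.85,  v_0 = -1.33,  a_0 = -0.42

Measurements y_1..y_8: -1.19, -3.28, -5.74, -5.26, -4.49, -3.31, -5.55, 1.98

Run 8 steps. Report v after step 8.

v_post = 1.9665

step 1: x_pred=-5.8406  r=4.6506  x^+=-2.6689  v^+=-1.2969  a^+=0.1336
step 2: x_pred=-4.1857  r=0.9057  x^+=-3.5680  v^+=-1.0212  a^+=0.2414
step 3: x_pred=-4.6559  r=-1.0841  x^+=-5.3953  v^+=-0.8495  a^+=0.1124
step 4: x_pred=-6.3694  r=1.1094  x^+=-5.6128  v^+=-0.5759  a^+=0.2444
step 5: x_pred=-6.1418  r=1.6518  x^+=-5.0153  v^+=-0.0722  a^+=0.4411
step 6: x_pred=-4.7609  r=1.4509  x^+=-3.7714  v^+=0.6532  a^+=0.6138
step 7: x_pred=-2.4753  r=-3.0747  x^+=-4.5723  v^+=1.0515  a^+=0.2478
step 8: x_pred=-3.0643  r=5.0443  x^+=0.3759  v^+=1.9665  a^+=0.8482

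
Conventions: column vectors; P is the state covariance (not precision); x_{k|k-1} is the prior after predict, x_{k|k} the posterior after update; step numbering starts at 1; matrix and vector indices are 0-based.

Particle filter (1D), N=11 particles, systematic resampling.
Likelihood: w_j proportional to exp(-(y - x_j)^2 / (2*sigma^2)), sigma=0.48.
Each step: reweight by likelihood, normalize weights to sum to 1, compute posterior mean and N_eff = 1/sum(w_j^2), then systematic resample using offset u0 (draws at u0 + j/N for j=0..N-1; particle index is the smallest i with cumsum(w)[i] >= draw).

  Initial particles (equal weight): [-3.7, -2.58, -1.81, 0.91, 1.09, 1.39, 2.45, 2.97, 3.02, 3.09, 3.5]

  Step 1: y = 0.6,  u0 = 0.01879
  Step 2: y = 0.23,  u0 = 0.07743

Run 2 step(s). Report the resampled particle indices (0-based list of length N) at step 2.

step 1: w=[0.0000, 0.0000, 0.0000, 0.4877, 0.3568, 0.1551, 0.0004, 0.0000, 0.0000, 0.0000, 0.0000]  mean=1.0492  Neff=2.5690  idx=[3, 3, 3, 3, 3, 3, 4, 4, 4, 4, 5]
step 2: w=[0.1199, 0.1199, 0.1199, 0.1199, 0.1199, 0.1199, 0.0657, 0.0657, 0.0657, 0.0657, 0.0176]  mean=0.9658  Neff=9.6277  idx=[0, 1, 2, 2, 3, 4, 5, 5, 7, 8, 10]

resampled_idx = [0, 1, 2, 2, 3, 4, 5, 5, 7, 8, 10]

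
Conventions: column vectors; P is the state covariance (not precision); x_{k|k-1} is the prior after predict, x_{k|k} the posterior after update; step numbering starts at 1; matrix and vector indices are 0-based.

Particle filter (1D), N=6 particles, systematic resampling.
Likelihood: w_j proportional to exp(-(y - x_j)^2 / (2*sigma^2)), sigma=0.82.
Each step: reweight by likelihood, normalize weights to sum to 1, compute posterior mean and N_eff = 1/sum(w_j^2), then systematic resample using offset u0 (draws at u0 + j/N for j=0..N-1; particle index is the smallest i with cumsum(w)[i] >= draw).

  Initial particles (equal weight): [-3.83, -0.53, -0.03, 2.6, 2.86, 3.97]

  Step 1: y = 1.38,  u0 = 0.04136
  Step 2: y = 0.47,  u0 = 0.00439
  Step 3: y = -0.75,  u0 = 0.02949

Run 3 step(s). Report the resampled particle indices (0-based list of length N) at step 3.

resampled_idx = [0, 0, 1, 2, 3, 5]

step 1: w=[0.0000, 0.0801, 0.2754, 0.3993, 0.2369, 0.0082]  mean=1.6978  Neff=3.3567  idx=[1, 2, 3, 3, 3, 4]
step 2: w=[0.3341, 0.5836, 0.0241, 0.0241, 0.0241, 0.0100]  mean=0.0220  Neff=2.2024  idx=[0, 0, 1, 1, 1, 1]
step 3: w=[0.2075, 0.2075, 0.1463, 0.1463, 0.1463, 0.1463]  mean=-0.2375  Neff=5.8255  idx=[0, 0, 1, 2, 3, 5]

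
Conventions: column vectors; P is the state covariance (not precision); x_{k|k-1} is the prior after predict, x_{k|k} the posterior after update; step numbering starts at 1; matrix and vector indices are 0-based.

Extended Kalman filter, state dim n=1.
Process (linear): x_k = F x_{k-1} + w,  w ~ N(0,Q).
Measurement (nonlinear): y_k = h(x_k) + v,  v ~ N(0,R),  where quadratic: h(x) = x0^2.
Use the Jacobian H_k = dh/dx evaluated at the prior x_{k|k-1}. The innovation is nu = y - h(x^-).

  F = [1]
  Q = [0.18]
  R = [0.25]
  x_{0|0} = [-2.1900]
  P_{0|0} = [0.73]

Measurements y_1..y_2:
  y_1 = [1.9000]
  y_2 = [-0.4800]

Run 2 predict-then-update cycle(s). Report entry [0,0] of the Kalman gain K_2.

step 1: x^-=[-2.1900]  P^-=[0.9100]  H_jac=[-4.3800]  S=[17.7078]  K=[-0.2251]  nu=[-2.8961]  x^+=[-1.5381]  P^+=[0.0128]
step 2: x^-=[-1.5381]  P^-=[0.1928]  H_jac=[-3.0762]  S=[2.0750]  K=[-0.2859]  nu=[-2.8458]  x^+=[-0.7245]  P^+=[0.0232]

K[0,0] = -0.2859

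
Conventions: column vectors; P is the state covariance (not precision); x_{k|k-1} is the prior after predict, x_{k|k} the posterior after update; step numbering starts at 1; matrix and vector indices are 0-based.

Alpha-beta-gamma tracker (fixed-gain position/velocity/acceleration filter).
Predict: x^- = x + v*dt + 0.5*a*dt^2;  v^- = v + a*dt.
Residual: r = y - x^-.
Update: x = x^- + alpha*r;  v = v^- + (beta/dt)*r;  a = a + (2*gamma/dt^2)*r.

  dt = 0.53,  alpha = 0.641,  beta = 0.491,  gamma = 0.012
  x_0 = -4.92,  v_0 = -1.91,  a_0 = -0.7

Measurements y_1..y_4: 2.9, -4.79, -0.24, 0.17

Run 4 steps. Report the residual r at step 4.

step 1: x_pred=-6.0306  r=8.9306  x^+=-0.3061  v^+=5.9925  a^+=0.0630
step 2: x_pred=2.8788  r=-7.6688  x^+=-2.0369  v^+=-1.0786  a^+=-0.5922
step 3: x_pred=-2.6917  r=2.4517  x^+=-1.1202  v^+=0.8789  a^+=-0.3827
step 4: x_pred=-0.7081  r=0.8781  x^+=-0.1452  v^+=1.4895  a^+=-0.3077

resid = 0.8781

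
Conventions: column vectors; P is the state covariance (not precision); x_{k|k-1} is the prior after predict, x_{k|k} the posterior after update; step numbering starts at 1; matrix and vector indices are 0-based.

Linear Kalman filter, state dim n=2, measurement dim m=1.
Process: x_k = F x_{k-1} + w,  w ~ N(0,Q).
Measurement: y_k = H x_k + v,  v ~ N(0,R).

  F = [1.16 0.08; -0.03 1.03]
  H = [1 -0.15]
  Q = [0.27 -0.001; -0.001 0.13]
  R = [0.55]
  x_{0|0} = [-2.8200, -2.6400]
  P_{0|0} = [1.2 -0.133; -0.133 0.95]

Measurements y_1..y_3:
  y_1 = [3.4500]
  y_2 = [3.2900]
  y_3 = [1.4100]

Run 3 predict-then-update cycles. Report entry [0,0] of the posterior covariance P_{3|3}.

P_post[0,0] = 0.3620

step 1: x^-=[-3.4824, -2.6346]  P^-=[1.8661 -0.1231; -0.1231 1.1472]  S=[2.4788]  K=[0.7603; -0.1191]  nu=[6.5372]  x^+=[1.4876, -3.4129]  P^+=[0.4333 0.1013; 0.1013 1.1120]
step 2: x^-=[1.4526, -3.5600]  P^-=[0.8790 0.1964; 0.1964 1.3039]  S=[1.3995]  K=[0.6071; 0.0006]  nu=[1.3034]  x^+=[2.2439, -3.5592]  P^+=[0.3633 0.1959; 0.1959 1.3039]
step 3: x^-=[2.3181, -3.7333]  P^-=[0.8035 0.3274; 0.3274 1.5015]  S=[1.2891]  K=[0.5852; 0.0792]  nu=[-1.4681]  x^+=[1.4589, -3.8497]  P^+=[0.3620 0.2676; 0.2676 1.4934]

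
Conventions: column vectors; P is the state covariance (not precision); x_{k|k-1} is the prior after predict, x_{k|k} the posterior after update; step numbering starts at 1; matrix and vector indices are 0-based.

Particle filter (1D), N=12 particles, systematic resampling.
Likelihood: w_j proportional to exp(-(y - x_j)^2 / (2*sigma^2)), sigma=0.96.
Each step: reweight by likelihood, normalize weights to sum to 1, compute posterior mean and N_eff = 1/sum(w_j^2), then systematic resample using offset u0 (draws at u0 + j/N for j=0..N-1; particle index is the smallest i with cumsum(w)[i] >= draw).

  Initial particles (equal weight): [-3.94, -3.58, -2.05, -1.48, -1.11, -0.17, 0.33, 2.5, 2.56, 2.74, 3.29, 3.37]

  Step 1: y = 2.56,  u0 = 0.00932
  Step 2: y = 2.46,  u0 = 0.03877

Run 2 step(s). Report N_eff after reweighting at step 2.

step 1: w=[0.0000, 0.0000, 0.0000, 0.0000, 0.0001, 0.0039, 0.0149, 0.2210, 0.2214, 0.2176, 0.1658, 0.1551]  mean=2.7881  Neff=5.0752  idx=[6, 7, 7, 8, 8, 8, 9, 9, 9, 10, 10, 11]
step 2: w=[0.0086, 0.1003, 0.1003, 0.0999, 0.0999, 0.0999, 0.0963, 0.0963, 0.0963, 0.0691, 0.0691, 0.0641]  mean=2.7336  Neff=10.9170  idx=[1, 2, 2, 3, 4, 5, 6, 7, 8, 8, 10, 11]

N_eff = 10.9170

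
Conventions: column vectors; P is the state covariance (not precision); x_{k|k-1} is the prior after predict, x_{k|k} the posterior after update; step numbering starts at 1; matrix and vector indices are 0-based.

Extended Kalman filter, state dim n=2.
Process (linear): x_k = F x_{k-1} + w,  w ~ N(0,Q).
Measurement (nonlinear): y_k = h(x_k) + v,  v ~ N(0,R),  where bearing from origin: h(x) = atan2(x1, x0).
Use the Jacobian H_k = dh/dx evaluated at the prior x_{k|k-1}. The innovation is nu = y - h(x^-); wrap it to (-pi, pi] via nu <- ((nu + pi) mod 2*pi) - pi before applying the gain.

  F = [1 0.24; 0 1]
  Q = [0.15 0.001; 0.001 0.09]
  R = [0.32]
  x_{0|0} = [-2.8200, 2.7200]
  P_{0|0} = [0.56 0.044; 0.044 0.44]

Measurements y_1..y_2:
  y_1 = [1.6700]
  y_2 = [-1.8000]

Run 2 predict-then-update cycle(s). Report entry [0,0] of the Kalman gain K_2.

K[0,0] = -0.6748

step 1: x^-=[-2.1672, 2.7200]  P^-=[0.7565 0.1506; 0.1506 0.5300]  H_jac=[-0.2249 -0.1792]  S=[0.3874]  K=[-0.5088; -0.3325]  nu=[-0.5736]  x^+=[-1.8754, 2.9107]  P^+=[0.6562 0.0851; 0.0851 0.4872]
step 2: x^-=[-1.1768, 2.9107]  P^-=[0.8751 0.2030; 0.2030 0.5772]  H_jac=[-0.2953 -0.1194]  S=[0.4188]  K=[-0.6748; -0.3076]  nu=[2.5282]  x^+=[-2.8828, 2.1330]  P^+=[0.6844 0.1160; 0.1160 0.5375]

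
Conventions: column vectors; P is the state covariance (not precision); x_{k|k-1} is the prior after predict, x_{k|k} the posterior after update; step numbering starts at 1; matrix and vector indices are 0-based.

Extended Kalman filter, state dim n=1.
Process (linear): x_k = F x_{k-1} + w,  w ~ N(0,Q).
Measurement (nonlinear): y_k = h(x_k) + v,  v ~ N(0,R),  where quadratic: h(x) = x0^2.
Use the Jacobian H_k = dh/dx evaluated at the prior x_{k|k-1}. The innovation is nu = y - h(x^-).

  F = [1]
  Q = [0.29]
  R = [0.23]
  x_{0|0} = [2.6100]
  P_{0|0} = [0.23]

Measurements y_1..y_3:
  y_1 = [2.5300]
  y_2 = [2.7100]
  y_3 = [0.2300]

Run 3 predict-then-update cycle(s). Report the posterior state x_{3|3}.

x_post = [0.9483]

step 1: x^-=[2.6100]  P^-=[0.5200]  H_jac=[5.2200]  S=[14.3992]  K=[0.1885]  nu=[-4.2821]  x^+=[1.8028]  P^+=[0.0083]
step 2: x^-=[1.8028]  P^-=[0.2983]  H_jac=[3.6056]  S=[4.1080]  K=[0.2618]  nu=[-0.5400]  x^+=[1.6614]  P^+=[0.0167]
step 3: x^-=[1.6614]  P^-=[0.3067]  H_jac=[3.3228]  S=[3.6163]  K=[0.2818]  nu=[-2.5302]  x^+=[0.9483]  P^+=[0.0195]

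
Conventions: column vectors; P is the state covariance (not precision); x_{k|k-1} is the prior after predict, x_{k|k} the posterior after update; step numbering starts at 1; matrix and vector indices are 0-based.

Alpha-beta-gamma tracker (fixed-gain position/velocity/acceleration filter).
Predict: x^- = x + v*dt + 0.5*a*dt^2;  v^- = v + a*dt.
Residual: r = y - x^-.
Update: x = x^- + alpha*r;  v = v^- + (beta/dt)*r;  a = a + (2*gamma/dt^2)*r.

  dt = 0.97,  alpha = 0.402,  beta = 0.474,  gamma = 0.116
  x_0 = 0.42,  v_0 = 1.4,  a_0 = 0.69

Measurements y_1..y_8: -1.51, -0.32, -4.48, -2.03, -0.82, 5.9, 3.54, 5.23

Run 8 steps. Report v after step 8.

v_post = 5.6987

step 1: x_pred=2.1026  r=-3.6126  x^+=0.6503  v^+=0.3040  a^+=-0.2008
step 2: x_pred=0.8507  r=-1.1707  x^+=0.3801  v^+=-0.4629  a^+=-0.4894
step 3: x_pred=-0.2991  r=-4.1809  x^+=-1.9799  v^+=-2.9806  a^+=-1.5203
step 4: x_pred=-5.5863  r=3.5563  x^+=-4.1567  v^+=-2.7175  a^+=-0.6434
step 5: x_pred=-7.0954  r=6.2754  x^+=-4.5727  v^+=-0.2751  a^+=0.9039
step 6: x_pred=-4.4143  r=10.3143  x^+=-0.2680  v^+=5.6418  a^+=3.4471
step 7: x_pred=6.8263  r=-3.2863  x^+=5.5052  v^+=7.3797  a^+=2.6368
step 8: x_pred=13.9040  r=-8.6740  x^+=10.4170  v^+=5.6987  a^+=0.4980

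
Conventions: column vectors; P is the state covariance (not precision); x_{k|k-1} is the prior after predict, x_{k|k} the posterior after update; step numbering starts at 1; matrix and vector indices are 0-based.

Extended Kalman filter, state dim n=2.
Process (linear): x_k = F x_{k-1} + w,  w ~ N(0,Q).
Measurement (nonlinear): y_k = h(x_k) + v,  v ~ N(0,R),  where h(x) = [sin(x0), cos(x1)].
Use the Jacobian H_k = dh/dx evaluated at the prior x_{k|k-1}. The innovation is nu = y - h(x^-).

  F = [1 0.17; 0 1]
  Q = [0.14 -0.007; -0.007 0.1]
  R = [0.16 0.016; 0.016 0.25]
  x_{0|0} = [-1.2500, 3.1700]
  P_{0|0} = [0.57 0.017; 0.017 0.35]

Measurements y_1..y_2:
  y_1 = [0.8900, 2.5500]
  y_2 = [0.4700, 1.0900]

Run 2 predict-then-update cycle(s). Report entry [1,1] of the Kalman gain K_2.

K[1,1] = 0.5618

step 1: x^-=[-0.7111, 3.1700]  P^-=[0.7259 0.0695; 0.0695 0.4500]  H_jac=[0.7576 0.0000; 0.0000 0.0284]  S=[0.5767 0.0175; 0.0175 0.2504]  K=[0.9555 -0.0589; 0.0900 0.0448]  nu=[1.5427, 3.5496]  x^+=[0.5539, 3.4677]  P^+=[0.2005 0.0199; 0.0199 0.4447]
step 2: x^-=[1.1434, 3.4677]  P^-=[0.3602 0.0885; 0.0885 0.5447]  H_jac=[0.4145 0.0000; 0.0000 0.3203]  S=[0.2219 0.0278; 0.0278 0.3059]  K=[0.6689 0.0320; 0.0951 0.5618]  nu=[-0.4400, 2.0373]  x^+=[0.9143, 4.5703]  P^+=[0.2594 0.0584; 0.0584 0.4432]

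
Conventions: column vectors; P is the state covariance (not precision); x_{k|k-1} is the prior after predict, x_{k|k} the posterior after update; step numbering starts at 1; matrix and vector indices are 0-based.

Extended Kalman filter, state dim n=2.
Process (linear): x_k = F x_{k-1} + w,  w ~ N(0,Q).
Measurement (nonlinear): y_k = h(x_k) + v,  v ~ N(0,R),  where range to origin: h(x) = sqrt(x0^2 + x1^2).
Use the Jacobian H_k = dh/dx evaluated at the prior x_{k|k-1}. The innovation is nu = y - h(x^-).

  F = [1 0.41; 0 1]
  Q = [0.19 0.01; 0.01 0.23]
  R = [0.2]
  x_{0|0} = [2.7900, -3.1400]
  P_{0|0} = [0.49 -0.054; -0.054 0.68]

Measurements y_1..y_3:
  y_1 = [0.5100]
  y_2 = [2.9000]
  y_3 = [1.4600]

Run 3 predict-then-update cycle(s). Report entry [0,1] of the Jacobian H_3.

H_jac[0,1] = -0.3800

step 1: x^-=[1.5026, -3.1400]  P^-=[0.7500 0.2348; 0.2348 0.9100]  H_jac=[0.4317 -0.9020]  S=[0.8973]  K=[0.1248; -0.8018]  nu=[-2.9710]  x^+=[1.1319, -0.7578]  P^+=[0.7361 0.3246; 0.3246 0.3331]
step 2: x^-=[0.8212, -0.7578]  P^-=[1.2482 0.4711; 0.4711 0.5631]  H_jac=[0.7349 -0.6782]  S=[0.6635]  K=[0.9010; -0.0537]  nu=[1.7826]  x^+=[2.4273, -0.8535]  P^+=[0.7096 0.5032; 0.5032 0.5612]
step 3: x^-=[2.0774, -0.8535]  P^-=[1.4066 0.7433; 0.7433 0.7912]  H_jac=[0.9250 -0.3800]  S=[0.9951]  K=[1.0236; 0.3888]  nu=[-0.7859]  x^+=[1.2730, -1.1591]  P^+=[0.3640 0.3473; 0.3473 0.6408]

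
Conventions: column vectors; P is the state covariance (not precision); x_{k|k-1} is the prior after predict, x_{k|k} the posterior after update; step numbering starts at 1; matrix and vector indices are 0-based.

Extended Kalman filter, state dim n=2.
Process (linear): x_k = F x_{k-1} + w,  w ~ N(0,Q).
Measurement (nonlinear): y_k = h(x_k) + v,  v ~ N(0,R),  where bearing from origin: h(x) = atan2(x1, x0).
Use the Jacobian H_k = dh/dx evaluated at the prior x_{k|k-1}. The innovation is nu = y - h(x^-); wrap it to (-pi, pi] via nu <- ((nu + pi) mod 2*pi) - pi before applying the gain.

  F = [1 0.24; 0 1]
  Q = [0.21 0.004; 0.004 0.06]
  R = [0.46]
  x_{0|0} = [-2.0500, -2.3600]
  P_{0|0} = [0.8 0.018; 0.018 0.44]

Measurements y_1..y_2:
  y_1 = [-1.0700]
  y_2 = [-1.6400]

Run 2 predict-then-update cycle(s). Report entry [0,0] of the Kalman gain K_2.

K[0,0] = 0.3561

step 1: x^-=[-2.6164, -2.3600]  P^-=[1.0440 0.1276; 0.1276 0.5000]  H_jac=[0.1901 -0.2107]  S=[0.5097]  K=[0.3366; -0.1591]  nu=[1.3377]  x^+=[-2.1662, -2.5729]  P^+=[0.9862 0.1549; 0.1549 0.4871]
step 2: x^-=[-2.7836, -2.5729]  P^-=[1.2986 0.2758; 0.2758 0.5471]  H_jac=[0.1791 -0.1937]  S=[0.5030]  K=[0.3561; -0.1125]  nu=[0.7555]  x^+=[-2.5146, -2.6579]  P^+=[1.2349 0.2960; 0.2960 0.5407]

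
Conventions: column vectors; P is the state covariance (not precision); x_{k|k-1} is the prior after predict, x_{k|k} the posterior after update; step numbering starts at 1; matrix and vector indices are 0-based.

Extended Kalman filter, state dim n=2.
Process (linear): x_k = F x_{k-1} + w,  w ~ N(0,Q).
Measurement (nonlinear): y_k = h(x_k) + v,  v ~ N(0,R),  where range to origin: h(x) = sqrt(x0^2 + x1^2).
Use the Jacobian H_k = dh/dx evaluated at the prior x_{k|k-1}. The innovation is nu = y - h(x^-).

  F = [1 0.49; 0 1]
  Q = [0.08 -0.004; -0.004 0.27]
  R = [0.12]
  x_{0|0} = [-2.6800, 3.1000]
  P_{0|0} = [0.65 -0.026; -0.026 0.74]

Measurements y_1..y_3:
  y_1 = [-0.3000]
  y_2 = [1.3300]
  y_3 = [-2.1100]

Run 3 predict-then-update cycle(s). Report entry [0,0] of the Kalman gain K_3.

K[0,0] = -0.6322

step 1: x^-=[-1.1610, 3.1000]  P^-=[0.8822 0.3326; 0.3326 1.0100]  H_jac=[-0.3507 0.9365]  S=[0.8958]  K=[0.0023; 0.9256]  nu=[-3.6103]  x^+=[-1.1693, -0.2418]  P^+=[0.8822 0.3307; 0.3307 0.2425]
step 2: x^-=[-1.2878, -0.2418]  P^-=[1.3445 0.4455; 0.4455 0.5125]  H_jac=[-0.9828 -0.1846]  S=[1.5978]  K=[-0.8785; -0.3332]  nu=[0.0197]  x^+=[-1.3051, -0.2484]  P^+=[0.1114 -0.0222; -0.0222 0.3350]
step 3: x^-=[-1.4268, -0.2484]  P^-=[0.2501 0.1379; 0.1379 0.6050]  H_jac=[-0.9852 -0.1715]  S=[0.4271]  K=[-0.6322; -0.5611]  nu=[-3.5583]  x^+=[0.8227, 1.7481]  P^+=[0.0794 -0.0136; -0.0136 0.4706]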